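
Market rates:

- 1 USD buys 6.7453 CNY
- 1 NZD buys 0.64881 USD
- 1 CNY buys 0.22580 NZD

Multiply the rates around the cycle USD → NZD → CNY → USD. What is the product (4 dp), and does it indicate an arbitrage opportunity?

1.0119 (arbitrage exists)

Around USD → NZD → CNY → USD: 1 ÷ 0.64881 ÷ 0.22580 ÷ 6.7453 = 1.011946
Product > 1; profitable direction is USD → NZD → CNY → USD.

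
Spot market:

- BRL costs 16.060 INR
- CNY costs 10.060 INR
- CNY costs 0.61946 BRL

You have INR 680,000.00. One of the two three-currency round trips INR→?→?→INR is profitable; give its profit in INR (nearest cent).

Profit: INR 7,619.34

Profitable loop is INR → BRL → CNY → INR:
INR 680,000.00 ÷ 16.060 = BRL 42,341.22
BRL 42,341.22 ÷ 0.61946 = CNY 68,351.82
CNY 68,351.82 × 10.060 = INR 687,619.34
Profit = INR 687,619.34 − INR 680,000.00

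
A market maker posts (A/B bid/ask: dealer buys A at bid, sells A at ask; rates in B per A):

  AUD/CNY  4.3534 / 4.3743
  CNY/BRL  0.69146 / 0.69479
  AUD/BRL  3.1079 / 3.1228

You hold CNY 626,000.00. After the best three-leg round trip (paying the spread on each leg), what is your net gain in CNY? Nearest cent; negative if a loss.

Net profit: CNY 14,146.31

Best loop CNY → AUD → BRL → CNY:
CNY 626,000.00 ÷ 4.3743 (buy AUD at ask) = AUD 143,108.61
AUD 143,108.61 × 3.1079 (sell AUD at bid) = BRL 444,767.25
BRL 444,767.25 ÷ 0.69479 (buy CNY at ask) = CNY 640,146.31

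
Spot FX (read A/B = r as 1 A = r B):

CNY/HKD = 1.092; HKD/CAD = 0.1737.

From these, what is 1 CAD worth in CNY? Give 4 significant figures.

1 CAD ÷ 0.1737 = 5.75705 HKD
5.75705 HKD ÷ 1.092 = 5.27203 CNY

CAD/CNY = 5.272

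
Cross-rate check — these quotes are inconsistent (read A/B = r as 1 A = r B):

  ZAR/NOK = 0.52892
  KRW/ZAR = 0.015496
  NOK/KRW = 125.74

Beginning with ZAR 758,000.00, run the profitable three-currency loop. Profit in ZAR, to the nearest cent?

Profit: ZAR 23,182.06

Profitable loop is ZAR → NOK → KRW → ZAR:
ZAR 758,000.00 × 0.52892 = NOK 400,921.36
NOK 400,921.36 × 125.74 = KRW 50,411,852
KRW 50,411,852 × 0.015496 = ZAR 781,182.06
Profit = ZAR 781,182.06 − ZAR 758,000.00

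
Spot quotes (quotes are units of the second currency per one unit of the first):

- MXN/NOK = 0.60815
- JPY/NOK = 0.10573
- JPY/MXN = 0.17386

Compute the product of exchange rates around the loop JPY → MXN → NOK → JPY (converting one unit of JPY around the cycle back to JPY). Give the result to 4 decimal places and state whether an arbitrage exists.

1.0000 (no arbitrage)

Around JPY → MXN → NOK → JPY: 1 × 0.17386 × 0.60815 ÷ 0.10573 = 1.000028
Product ≈ 1 (deviation 0.003%, within rounding noise).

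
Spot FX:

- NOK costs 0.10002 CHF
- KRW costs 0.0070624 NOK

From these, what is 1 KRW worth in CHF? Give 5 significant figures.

1 KRW × 0.0070624 = 0.0070624 NOK
0.0070624 NOK × 0.10002 = 0.000706381 CHF

KRW/CHF = 0.00070638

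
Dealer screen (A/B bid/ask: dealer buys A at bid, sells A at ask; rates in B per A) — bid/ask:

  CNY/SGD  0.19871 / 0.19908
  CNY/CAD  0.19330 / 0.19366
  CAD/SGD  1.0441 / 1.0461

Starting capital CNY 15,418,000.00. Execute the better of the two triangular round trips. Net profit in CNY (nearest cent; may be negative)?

Best loop CNY → CAD → SGD → CNY:
CNY 15,418,000.00 × 0.19330 (sell CNY at bid) = CAD 2,980,299.40
CAD 2,980,299.40 × 1.0441 (sell CAD at bid) = SGD 3,111,730.60
SGD 3,111,730.60 ÷ 0.19908 (buy CNY at ask) = CNY 15,630,553.56

Net profit: CNY 212,553.56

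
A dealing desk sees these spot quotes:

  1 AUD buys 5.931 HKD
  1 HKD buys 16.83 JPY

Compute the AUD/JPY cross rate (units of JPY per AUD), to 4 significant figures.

AUD/JPY = 99.82

1 AUD × 5.931 = 5.931 HKD
5.931 HKD × 16.83 = 99.8187 JPY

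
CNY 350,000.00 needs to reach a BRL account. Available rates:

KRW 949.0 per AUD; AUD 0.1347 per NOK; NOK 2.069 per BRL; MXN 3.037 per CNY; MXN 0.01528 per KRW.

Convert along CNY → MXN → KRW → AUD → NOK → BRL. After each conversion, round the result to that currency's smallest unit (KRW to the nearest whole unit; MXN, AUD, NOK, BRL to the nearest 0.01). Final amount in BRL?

CNY 350,000.00 × 3.037 = MXN 1,062,950.00
MXN 1,062,950.00 ÷ 0.01528 = KRW 69,564,791
KRW 69,564,791 ÷ 949.0 = AUD 73,303.26
AUD 73,303.26 ÷ 0.1347 = NOK 544,196.44
NOK 544,196.44 ÷ 2.069 = BRL 263,023.90

BRL 263,023.90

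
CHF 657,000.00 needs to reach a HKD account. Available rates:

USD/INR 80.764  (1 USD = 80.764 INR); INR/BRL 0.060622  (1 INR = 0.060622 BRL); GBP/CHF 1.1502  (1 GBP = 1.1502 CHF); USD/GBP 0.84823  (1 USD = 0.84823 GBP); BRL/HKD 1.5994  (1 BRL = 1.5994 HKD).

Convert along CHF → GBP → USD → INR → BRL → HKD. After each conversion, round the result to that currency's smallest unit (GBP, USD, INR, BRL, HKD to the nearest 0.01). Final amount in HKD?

HKD 5,273,313.05

CHF 657,000.00 ÷ 1.1502 = GBP 571,205.01
GBP 571,205.01 ÷ 0.84823 = USD 673,408.17
USD 673,408.17 × 80.764 = INR 54,387,137.44
INR 54,387,137.44 × 0.060622 = BRL 3,297,057.05
BRL 3,297,057.05 × 1.5994 = HKD 5,273,313.05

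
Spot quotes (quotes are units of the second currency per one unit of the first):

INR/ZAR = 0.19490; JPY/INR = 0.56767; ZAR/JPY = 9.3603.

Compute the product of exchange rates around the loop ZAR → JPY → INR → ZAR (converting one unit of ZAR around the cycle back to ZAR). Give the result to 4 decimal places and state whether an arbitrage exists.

1.0356 (arbitrage exists)

Around ZAR → JPY → INR → ZAR: 1 × 9.3603 × 0.56767 × 0.19490 = 1.035613
Product > 1; profitable direction is ZAR → JPY → INR → ZAR.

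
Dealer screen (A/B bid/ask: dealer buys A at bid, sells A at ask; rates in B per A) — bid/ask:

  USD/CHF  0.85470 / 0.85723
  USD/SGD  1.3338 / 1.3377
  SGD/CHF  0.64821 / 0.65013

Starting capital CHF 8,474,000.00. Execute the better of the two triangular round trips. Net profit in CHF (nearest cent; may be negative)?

Net profit: CHF 72,681.86

Best loop CHF → USD → SGD → CHF:
CHF 8,474,000.00 ÷ 0.85723 (buy USD at ask) = USD 9,885,328.32
USD 9,885,328.32 × 1.3338 (sell USD at bid) = SGD 13,185,050.92
SGD 13,185,050.92 × 0.64821 (sell SGD at bid) = CHF 8,546,681.86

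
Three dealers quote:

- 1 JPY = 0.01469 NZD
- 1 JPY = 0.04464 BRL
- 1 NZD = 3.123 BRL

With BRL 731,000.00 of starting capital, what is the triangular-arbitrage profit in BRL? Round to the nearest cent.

Profitable loop is BRL → JPY → NZD → BRL:
BRL 731,000.00 ÷ 0.04464 = JPY 16,375,448
JPY 16,375,448 × 0.01469 = NZD 240,555.33
NZD 240,555.33 × 3.123 = BRL 751,254.30
Profit = BRL 751,254.30 − BRL 731,000.00

Profit: BRL 20,254.30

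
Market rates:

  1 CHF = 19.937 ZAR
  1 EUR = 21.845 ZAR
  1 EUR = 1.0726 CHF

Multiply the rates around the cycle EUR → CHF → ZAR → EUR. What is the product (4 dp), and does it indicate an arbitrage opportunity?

Around EUR → CHF → ZAR → EUR: 1 × 1.0726 × 19.937 ÷ 21.845 = 0.978916
Product < 1; profitable direction is EUR → ZAR → CHF → EUR.

0.9789 (arbitrage exists)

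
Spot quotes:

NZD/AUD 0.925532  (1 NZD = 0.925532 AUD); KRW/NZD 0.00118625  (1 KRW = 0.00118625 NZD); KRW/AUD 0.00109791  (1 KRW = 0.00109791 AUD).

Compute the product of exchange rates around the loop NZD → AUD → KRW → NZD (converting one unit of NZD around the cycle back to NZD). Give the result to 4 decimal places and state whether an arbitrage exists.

1.0000 (no arbitrage)

Around NZD → AUD → KRW → NZD: 1 × 0.925532 ÷ 0.00109791 × 0.00118625 = 1.000002
Product ≈ 1 (deviation 0.000%, within rounding noise).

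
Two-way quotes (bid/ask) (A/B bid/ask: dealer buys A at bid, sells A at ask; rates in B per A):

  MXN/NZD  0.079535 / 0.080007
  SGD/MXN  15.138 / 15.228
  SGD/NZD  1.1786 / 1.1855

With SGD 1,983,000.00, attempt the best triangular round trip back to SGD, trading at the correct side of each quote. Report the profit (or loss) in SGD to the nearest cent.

Net profit: SGD 30,946.56

Best loop SGD → MXN → NZD → SGD:
SGD 1,983,000.00 × 15.138 (sell SGD at bid) = MXN 30,018,654.00
MXN 30,018,654.00 × 0.079535 (sell MXN at bid) = NZD 2,387,533.65
NZD 2,387,533.65 ÷ 1.1855 (buy SGD at ask) = SGD 2,013,946.56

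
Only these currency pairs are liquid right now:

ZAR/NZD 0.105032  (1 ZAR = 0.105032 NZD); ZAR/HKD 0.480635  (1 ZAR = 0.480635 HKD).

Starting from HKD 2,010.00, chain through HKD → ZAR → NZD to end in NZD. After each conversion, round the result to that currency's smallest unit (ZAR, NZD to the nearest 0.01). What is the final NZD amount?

HKD 2,010.00 ÷ 0.480635 = ZAR 4,181.97
ZAR 4,181.97 × 0.105032 = NZD 439.24

NZD 439.24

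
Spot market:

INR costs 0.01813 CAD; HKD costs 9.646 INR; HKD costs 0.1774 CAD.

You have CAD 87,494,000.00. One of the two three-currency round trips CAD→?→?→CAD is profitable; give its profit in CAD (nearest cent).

Profit: CAD 1,259,773.26

Profitable loop is CAD → INR → HKD → CAD:
CAD 87,494,000.00 ÷ 0.01813 = INR 4,825,923,883.07
INR 4,825,923,883.07 ÷ 9.646 = HKD 500,303,118.71
HKD 500,303,118.71 × 0.1774 = CAD 88,753,773.26
Profit = CAD 88,753,773.26 − CAD 87,494,000.00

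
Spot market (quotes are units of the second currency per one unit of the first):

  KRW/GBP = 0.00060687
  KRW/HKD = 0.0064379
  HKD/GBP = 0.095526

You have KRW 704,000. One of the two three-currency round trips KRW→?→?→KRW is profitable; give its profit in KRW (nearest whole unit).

Profitable loop is KRW → HKD → GBP → KRW:
KRW 704,000 × 0.0064379 = HKD 4,532.28
HKD 4,532.28 × 0.095526 = GBP 432.95
GBP 432.95 ÷ 0.00060687 = KRW 713,416
Profit = KRW 713,416 − KRW 704,000

Profit: KRW 9,416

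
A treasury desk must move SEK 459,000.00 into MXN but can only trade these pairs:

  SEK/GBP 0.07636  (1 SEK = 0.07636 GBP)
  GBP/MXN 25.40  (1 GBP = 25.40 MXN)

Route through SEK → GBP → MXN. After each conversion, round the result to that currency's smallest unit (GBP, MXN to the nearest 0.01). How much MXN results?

SEK 459,000.00 × 0.07636 = GBP 35,049.24
GBP 35,049.24 × 25.40 = MXN 890,250.70

MXN 890,250.70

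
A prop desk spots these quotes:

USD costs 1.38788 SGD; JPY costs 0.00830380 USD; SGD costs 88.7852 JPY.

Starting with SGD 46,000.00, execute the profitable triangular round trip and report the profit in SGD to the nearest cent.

Profitable loop is SGD → JPY → USD → SGD:
SGD 46,000.00 × 88.7852 = JPY 4,084,119
JPY 4,084,119 × 0.00830380 = USD 33,913.71
USD 33,913.71 × 1.38788 = SGD 47,068.16
Profit = SGD 47,068.16 − SGD 46,000.00

Profit: SGD 1,068.16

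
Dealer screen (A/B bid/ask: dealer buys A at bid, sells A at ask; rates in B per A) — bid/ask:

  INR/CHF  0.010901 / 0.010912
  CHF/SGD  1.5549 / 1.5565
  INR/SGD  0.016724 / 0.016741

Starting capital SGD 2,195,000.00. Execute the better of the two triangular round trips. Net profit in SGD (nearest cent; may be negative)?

Net profit: SGD 27,398.48

Best loop SGD → INR → CHF → SGD:
SGD 2,195,000.00 ÷ 0.016741 (buy INR at ask) = INR 131,115,226.09
INR 131,115,226.09 × 0.010901 (sell INR at bid) = CHF 1,429,287.08
CHF 1,429,287.08 × 1.5549 (sell CHF at bid) = SGD 2,222,398.48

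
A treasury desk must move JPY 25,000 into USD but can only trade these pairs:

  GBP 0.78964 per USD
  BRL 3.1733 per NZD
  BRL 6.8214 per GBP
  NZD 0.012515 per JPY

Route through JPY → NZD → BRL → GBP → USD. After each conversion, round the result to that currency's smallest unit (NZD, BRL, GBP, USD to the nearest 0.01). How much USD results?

JPY 25,000 × 0.012515 = NZD 312.88
NZD 312.88 × 3.1733 = BRL 992.86
BRL 992.86 ÷ 6.8214 = GBP 145.55
GBP 145.55 ÷ 0.78964 = USD 184.32

USD 184.32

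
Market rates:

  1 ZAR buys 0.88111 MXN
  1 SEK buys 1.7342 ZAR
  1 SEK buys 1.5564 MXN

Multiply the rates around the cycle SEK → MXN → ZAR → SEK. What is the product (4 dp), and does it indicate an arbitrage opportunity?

Around SEK → MXN → ZAR → SEK: 1 × 1.5564 ÷ 0.88111 ÷ 1.7342 = 1.018572
Product > 1; profitable direction is SEK → MXN → ZAR → SEK.

1.0186 (arbitrage exists)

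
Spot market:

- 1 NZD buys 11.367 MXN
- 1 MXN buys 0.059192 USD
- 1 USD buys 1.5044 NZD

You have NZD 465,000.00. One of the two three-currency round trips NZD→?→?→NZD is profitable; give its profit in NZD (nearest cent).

Profitable loop is NZD → MXN → USD → NZD:
NZD 465,000.00 × 11.367 = MXN 5,285,655.00
MXN 5,285,655.00 × 0.059192 = USD 312,868.49
USD 312,868.49 × 1.5044 = NZD 470,679.36
Profit = NZD 470,679.36 − NZD 465,000.00

Profit: NZD 5,679.36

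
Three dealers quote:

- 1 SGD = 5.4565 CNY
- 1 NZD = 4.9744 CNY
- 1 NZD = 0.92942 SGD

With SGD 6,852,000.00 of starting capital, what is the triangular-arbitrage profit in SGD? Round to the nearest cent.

Profit: SGD 133,585.67

Profitable loop is SGD → CNY → NZD → SGD:
SGD 6,852,000.00 × 5.4565 = CNY 37,387,938.00
CNY 37,387,938.00 ÷ 4.9744 = NZD 7,516,069.88
NZD 7,516,069.88 × 0.92942 = SGD 6,985,585.67
Profit = SGD 6,985,585.67 − SGD 6,852,000.00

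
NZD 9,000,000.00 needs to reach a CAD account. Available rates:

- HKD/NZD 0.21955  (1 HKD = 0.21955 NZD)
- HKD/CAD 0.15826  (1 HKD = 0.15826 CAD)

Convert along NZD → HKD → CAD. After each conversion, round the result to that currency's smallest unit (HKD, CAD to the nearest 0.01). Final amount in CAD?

NZD 9,000,000.00 ÷ 0.21955 = HKD 40,992,940.10
HKD 40,992,940.10 × 0.15826 = CAD 6,487,542.70

CAD 6,487,542.70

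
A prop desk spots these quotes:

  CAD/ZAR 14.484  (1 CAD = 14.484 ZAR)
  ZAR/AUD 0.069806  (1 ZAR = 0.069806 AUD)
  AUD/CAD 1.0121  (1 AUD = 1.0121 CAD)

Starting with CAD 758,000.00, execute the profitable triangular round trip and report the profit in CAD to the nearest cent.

Profitable loop is CAD → ZAR → AUD → CAD:
CAD 758,000.00 × 14.484 = ZAR 10,978,872.00
ZAR 10,978,872.00 × 0.069806 = AUD 766,391.14
AUD 766,391.14 × 1.0121 = CAD 775,664.47
Profit = CAD 775,664.47 − CAD 758,000.00

Profit: CAD 17,664.47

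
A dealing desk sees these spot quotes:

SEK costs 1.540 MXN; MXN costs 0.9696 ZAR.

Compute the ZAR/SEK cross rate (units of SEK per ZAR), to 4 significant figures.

1 ZAR ÷ 0.9696 = 1.03135 MXN
1.03135 MXN ÷ 1.540 = 0.66971 SEK

ZAR/SEK = 0.6697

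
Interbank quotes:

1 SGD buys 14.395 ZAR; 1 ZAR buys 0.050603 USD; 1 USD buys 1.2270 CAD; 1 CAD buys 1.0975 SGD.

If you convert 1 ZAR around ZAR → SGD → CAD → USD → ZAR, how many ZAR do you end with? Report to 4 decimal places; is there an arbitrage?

1.0194 (arbitrage exists)

Around ZAR → SGD → CAD → USD → ZAR: 1 ÷ 14.395 ÷ 1.0975 ÷ 1.2270 ÷ 0.050603 = 1.019443
Product > 1; profitable direction is ZAR → SGD → CAD → USD → ZAR.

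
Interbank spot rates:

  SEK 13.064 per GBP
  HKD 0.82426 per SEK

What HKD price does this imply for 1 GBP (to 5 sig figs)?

GBP/HKD = 10.768

1 GBP × 13.064 = 13.064 SEK
13.064 SEK × 0.82426 = 10.7681 HKD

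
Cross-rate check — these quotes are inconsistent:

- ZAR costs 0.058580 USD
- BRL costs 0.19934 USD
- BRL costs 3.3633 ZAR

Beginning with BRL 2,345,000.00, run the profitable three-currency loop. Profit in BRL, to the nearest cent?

Profitable loop is BRL → USD → ZAR → BRL:
BRL 2,345,000.00 × 0.19934 = USD 467,452.30
USD 467,452.30 ÷ 0.058580 = ZAR 7,979,725.16
ZAR 7,979,725.16 ÷ 3.3633 = BRL 2,372,587.98
Profit = BRL 2,372,587.98 − BRL 2,345,000.00

Profit: BRL 27,587.98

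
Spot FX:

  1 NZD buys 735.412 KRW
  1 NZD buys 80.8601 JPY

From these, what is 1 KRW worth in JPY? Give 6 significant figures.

KRW/JPY = 0.109952

1 KRW ÷ 735.412 = 0.00135978 NZD
0.00135978 NZD × 80.8601 = 0.109952 JPY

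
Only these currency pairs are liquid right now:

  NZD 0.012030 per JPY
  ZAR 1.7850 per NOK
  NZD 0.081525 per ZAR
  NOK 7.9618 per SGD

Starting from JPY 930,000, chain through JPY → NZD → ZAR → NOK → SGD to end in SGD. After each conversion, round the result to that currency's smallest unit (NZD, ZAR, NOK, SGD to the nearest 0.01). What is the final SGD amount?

JPY 930,000 × 0.012030 = NZD 11,187.90
NZD 11,187.90 ÷ 0.081525 = ZAR 137,232.75
ZAR 137,232.75 ÷ 1.7850 = NOK 76,881.09
NOK 76,881.09 ÷ 7.9618 = SGD 9,656.24

SGD 9,656.24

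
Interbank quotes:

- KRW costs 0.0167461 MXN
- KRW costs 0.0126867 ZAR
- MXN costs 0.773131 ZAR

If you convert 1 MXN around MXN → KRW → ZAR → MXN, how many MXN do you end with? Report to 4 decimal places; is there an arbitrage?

Around MXN → KRW → ZAR → MXN: 1 ÷ 0.0167461 × 0.0126867 ÷ 0.773131 = 0.979900
Product < 1; profitable direction is MXN → ZAR → KRW → MXN.

0.9799 (arbitrage exists)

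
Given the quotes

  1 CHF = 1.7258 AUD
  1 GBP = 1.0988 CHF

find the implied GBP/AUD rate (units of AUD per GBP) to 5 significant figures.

GBP/AUD = 1.8963

1 GBP × 1.0988 = 1.0988 CHF
1.0988 CHF × 1.7258 = 1.89631 AUD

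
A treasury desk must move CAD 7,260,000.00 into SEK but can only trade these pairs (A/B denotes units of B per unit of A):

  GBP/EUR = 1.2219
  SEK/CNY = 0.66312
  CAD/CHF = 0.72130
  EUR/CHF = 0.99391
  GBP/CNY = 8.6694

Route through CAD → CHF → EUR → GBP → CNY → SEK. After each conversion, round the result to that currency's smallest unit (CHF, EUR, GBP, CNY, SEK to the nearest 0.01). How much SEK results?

CAD 7,260,000.00 × 0.72130 = CHF 5,236,638.00
CHF 5,236,638.00 ÷ 0.99391 = EUR 5,268,724.53
EUR 5,268,724.53 ÷ 1.2219 = GBP 4,311,911.39
GBP 4,311,911.39 × 8.6694 = CNY 37,381,684.60
CNY 37,381,684.60 ÷ 0.66312 = SEK 56,372,428.22

SEK 56,372,428.22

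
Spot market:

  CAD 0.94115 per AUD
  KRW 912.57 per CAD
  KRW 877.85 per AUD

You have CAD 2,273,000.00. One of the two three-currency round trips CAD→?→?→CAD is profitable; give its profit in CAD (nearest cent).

Profitable loop is CAD → AUD → KRW → CAD:
CAD 2,273,000.00 ÷ 0.94115 = AUD 2,415,130.43
AUD 2,415,130.43 × 877.85 = KRW 2,120,122,244
KRW 2,120,122,244 ÷ 912.57 = CAD 2,323,243.42
Profit = CAD 2,323,243.42 − CAD 2,273,000.00

Profit: CAD 50,243.42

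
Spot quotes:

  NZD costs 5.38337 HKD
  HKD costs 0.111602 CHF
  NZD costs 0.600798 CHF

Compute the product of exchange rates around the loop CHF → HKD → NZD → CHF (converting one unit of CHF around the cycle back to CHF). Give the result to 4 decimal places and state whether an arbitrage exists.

Around CHF → HKD → NZD → CHF: 1 ÷ 0.111602 ÷ 5.38337 × 0.600798 = 1.000005
Product ≈ 1 (deviation 0.001%, within rounding noise).

1.0000 (no arbitrage)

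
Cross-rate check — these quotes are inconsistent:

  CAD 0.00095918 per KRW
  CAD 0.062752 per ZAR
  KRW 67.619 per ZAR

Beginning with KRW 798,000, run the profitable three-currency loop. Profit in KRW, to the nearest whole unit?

Profit: KRW 26,792

Profitable loop is KRW → CAD → ZAR → KRW:
KRW 798,000 × 0.00095918 = CAD 765.43
CAD 765.43 ÷ 0.062752 = ZAR 12,197.63
ZAR 12,197.63 × 67.619 = KRW 824,792
Profit = KRW 824,792 − KRW 798,000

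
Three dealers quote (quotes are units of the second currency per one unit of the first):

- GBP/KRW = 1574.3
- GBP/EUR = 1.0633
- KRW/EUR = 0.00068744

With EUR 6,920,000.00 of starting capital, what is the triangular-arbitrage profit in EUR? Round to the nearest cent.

Profitable loop is EUR → GBP → KRW → EUR:
EUR 6,920,000.00 ÷ 1.0633 = GBP 6,508,041.00
GBP 6,508,041.00 × 1574.3 = KRW 10,245,608,953
KRW 10,245,608,953 × 0.00068744 = EUR 7,043,241.42
Profit = EUR 7,043,241.42 − EUR 6,920,000.00

Profit: EUR 123,241.42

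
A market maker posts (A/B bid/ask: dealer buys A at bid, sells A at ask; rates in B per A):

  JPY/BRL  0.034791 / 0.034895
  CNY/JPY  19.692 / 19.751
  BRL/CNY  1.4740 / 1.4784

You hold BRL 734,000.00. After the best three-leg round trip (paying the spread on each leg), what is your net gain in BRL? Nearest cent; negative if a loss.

Best loop BRL → CNY → JPY → BRL:
BRL 734,000.00 × 1.4740 (sell BRL at bid) = CNY 1,081,916.00
CNY 1,081,916.00 × 19.692 (sell CNY at bid) = JPY 21,305,090
JPY 21,305,090 × 0.034791 (sell JPY at bid) = BRL 741,225.38

Net profit: BRL 7,225.38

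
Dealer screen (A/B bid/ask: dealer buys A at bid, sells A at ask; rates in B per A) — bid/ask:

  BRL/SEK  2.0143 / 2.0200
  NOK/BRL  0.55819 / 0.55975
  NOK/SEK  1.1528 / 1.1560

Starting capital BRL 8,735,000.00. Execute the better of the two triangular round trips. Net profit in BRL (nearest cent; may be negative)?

Net profit: BRL 170,768.58

Best loop BRL → NOK → SEK → BRL:
BRL 8,735,000.00 ÷ 0.55975 (buy NOK at ask) = NOK 15,605,180.88
NOK 15,605,180.88 × 1.1528 (sell NOK at bid) = SEK 17,989,652.52
SEK 17,989,652.52 ÷ 2.0200 (buy BRL at ask) = BRL 8,905,768.58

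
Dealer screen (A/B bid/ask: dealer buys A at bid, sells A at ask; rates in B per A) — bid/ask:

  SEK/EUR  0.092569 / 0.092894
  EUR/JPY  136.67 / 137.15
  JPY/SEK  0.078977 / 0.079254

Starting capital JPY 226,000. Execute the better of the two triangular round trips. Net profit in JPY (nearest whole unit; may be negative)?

Best loop JPY → SEK → EUR → JPY:
JPY 226,000 × 0.078977 (sell JPY at bid) = SEK 17,848.80
SEK 17,848.80 × 0.092569 (sell SEK at bid) = EUR 1,652.25
EUR 1,652.25 × 136.67 (sell EUR at bid) = JPY 225,812

Net result: JPY -188 (no profitable arbitrage after spreads)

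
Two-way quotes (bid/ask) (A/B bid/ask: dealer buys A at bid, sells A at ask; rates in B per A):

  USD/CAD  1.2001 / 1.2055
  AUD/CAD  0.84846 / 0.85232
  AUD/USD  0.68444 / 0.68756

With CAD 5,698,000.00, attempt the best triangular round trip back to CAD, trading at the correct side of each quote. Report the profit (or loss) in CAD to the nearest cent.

Net profit: CAD 134,785.42

Best loop CAD → USD → AUD → CAD:
CAD 5,698,000.00 ÷ 1.2055 (buy USD at ask) = USD 4,726,669.43
USD 4,726,669.43 ÷ 0.68756 (buy AUD at ask) = AUD 6,874,555.58
AUD 6,874,555.58 × 0.84846 (sell AUD at bid) = CAD 5,832,785.42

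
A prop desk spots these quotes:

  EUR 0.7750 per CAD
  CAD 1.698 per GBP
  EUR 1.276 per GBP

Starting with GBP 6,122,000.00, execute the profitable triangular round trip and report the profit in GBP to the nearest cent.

Profitable loop is GBP → CAD → EUR → GBP:
GBP 6,122,000.00 × 1.698 = CAD 10,395,156.00
CAD 10,395,156.00 × 0.7750 = EUR 8,056,245.90
EUR 8,056,245.90 ÷ 1.276 = GBP 6,313,672.34
Profit = GBP 6,313,672.34 − GBP 6,122,000.00

Profit: GBP 191,672.34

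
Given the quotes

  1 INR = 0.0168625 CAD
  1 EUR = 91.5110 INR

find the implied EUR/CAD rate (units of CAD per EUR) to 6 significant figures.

EUR/CAD = 1.54310

1 EUR × 91.5110 = 91.511 INR
91.511 INR × 0.0168625 = 1.5431 CAD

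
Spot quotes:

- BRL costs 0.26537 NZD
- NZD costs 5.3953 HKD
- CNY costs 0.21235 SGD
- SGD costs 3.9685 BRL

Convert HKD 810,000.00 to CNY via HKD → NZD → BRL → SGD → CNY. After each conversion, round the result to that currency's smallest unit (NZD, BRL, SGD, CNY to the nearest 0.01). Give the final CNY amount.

CNY 671,334.49

HKD 810,000.00 ÷ 5.3953 = NZD 150,130.67
NZD 150,130.67 ÷ 0.26537 = BRL 565,740.93
BRL 565,740.93 ÷ 3.9685 = SGD 142,557.88
SGD 142,557.88 ÷ 0.21235 = CNY 671,334.49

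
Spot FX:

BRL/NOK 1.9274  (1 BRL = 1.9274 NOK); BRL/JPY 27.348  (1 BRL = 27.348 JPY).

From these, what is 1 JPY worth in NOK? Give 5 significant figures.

JPY/NOK = 0.070477

1 JPY ÷ 27.348 = 0.0365657 BRL
0.0365657 BRL × 1.9274 = 0.0704768 NOK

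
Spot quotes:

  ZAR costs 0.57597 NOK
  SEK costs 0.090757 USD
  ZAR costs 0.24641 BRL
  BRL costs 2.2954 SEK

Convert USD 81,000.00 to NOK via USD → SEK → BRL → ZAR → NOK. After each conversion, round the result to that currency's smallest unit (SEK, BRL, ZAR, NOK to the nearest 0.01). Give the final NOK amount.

USD 81,000.00 ÷ 0.090757 = SEK 892,493.14
SEK 892,493.14 ÷ 2.2954 = BRL 388,818.13
BRL 388,818.13 ÷ 0.24641 = ZAR 1,577,931.62
ZAR 1,577,931.62 × 0.57597 = NOK 908,841.28

NOK 908,841.28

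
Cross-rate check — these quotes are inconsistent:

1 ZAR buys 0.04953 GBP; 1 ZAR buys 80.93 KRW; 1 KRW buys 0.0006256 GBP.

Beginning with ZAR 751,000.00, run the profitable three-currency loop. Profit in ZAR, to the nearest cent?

Profit: ZAR 16,675.87

Profitable loop is ZAR → KRW → GBP → ZAR:
ZAR 751,000.00 × 80.93 = KRW 60,778,430
KRW 60,778,430 × 0.0006256 = GBP 38,022.99
GBP 38,022.99 ÷ 0.04953 = ZAR 767,675.87
Profit = ZAR 767,675.87 − ZAR 751,000.00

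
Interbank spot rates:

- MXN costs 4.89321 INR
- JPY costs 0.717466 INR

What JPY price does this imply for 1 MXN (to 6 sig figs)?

1 MXN × 4.89321 = 4.89321 INR
4.89321 INR ÷ 0.717466 = 6.82013 JPY

MXN/JPY = 6.82013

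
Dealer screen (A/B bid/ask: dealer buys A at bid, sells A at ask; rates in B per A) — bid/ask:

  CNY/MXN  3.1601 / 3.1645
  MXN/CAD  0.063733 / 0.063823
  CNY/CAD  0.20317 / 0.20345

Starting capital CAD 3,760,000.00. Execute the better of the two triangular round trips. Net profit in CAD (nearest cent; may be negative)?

Net profit: CAD 22,379.59

Best loop CAD → MXN → CNY → CAD:
CAD 3,760,000.00 ÷ 0.063823 (buy MXN at ask) = MXN 58,912,931.08
MXN 58,912,931.08 ÷ 3.1645 (buy CNY at ask) = CNY 18,616,821.32
CNY 18,616,821.32 × 0.20317 (sell CNY at bid) = CAD 3,782,379.59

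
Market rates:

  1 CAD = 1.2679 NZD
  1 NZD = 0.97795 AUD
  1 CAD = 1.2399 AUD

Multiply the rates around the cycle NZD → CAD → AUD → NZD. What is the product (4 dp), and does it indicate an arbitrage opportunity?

1.0000 (no arbitrage)

Around NZD → CAD → AUD → NZD: 1 ÷ 1.2679 × 1.2399 ÷ 0.97795 = 0.999965
Product ≈ 1 (deviation 0.003%, within rounding noise).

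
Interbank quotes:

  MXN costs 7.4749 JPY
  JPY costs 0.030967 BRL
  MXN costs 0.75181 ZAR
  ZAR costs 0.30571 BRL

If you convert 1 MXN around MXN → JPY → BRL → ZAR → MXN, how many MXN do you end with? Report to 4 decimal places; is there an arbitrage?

1.0071 (arbitrage exists)

Around MXN → JPY → BRL → ZAR → MXN: 1 × 7.4749 × 0.030967 ÷ 0.30571 ÷ 0.75181 = 1.007133
Product > 1; profitable direction is MXN → JPY → BRL → ZAR → MXN.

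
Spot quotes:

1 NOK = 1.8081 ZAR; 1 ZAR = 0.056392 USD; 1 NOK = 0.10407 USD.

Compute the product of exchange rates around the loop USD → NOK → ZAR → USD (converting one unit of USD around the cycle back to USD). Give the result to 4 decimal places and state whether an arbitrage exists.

Around USD → NOK → ZAR → USD: 1 ÷ 0.10407 × 1.8081 × 0.056392 = 0.979748
Product < 1; profitable direction is USD → ZAR → NOK → USD.

0.9797 (arbitrage exists)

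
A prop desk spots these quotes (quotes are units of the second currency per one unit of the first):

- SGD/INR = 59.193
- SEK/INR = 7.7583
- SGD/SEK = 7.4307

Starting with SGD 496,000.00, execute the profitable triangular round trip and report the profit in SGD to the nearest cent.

Profitable loop is SGD → INR → SEK → SGD:
SGD 496,000.00 × 59.193 = INR 29,359,728.00
INR 29,359,728.00 ÷ 7.7583 = SEK 3,784,299.14
SEK 3,784,299.14 ÷ 7.4307 = SGD 509,278.96
Profit = SGD 509,278.96 − SGD 496,000.00

Profit: SGD 13,278.96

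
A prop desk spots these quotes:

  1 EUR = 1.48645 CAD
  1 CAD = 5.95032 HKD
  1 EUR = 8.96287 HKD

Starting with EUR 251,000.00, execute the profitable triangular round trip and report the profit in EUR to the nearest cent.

Profitable loop is EUR → HKD → CAD → EUR:
EUR 251,000.00 × 8.96287 = HKD 2,249,680.37
HKD 2,249,680.37 ÷ 5.95032 = CAD 378,077.21
CAD 378,077.21 ÷ 1.48645 = EUR 254,349.09
Profit = EUR 254,349.09 − EUR 251,000.00

Profit: EUR 3,349.09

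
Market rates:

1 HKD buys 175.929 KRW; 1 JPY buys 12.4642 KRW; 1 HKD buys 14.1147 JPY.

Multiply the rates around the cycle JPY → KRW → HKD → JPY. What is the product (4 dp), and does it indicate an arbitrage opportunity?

Around JPY → KRW → HKD → JPY: 1 × 12.4642 ÷ 175.929 × 14.1147 = 0.999997
Product ≈ 1 (deviation 0.000%, within rounding noise).

1.0000 (no arbitrage)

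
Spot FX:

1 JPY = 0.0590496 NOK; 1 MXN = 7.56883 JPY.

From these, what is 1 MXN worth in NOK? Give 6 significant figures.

1 MXN × 7.56883 = 7.56883 JPY
7.56883 JPY × 0.0590496 = 0.446936 NOK

MXN/NOK = 0.446936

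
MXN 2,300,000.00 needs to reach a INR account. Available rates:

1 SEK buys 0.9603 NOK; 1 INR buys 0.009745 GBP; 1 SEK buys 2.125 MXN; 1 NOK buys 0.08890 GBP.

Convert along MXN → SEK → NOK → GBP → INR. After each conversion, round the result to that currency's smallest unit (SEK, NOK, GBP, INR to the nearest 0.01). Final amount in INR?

MXN 2,300,000.00 ÷ 2.125 = SEK 1,082,352.94
SEK 1,082,352.94 × 0.9603 = NOK 1,039,383.53
NOK 1,039,383.53 × 0.08890 = GBP 92,401.20
GBP 92,401.20 ÷ 0.009745 = INR 9,481,908.67

INR 9,481,908.67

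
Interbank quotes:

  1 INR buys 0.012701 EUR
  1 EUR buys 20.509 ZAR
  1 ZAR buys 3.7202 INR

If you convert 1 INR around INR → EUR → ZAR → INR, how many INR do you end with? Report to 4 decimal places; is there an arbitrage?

Around INR → EUR → ZAR → INR: 1 × 0.012701 × 20.509 × 3.7202 = 0.969056
Product < 1; profitable direction is INR → ZAR → EUR → INR.

0.9691 (arbitrage exists)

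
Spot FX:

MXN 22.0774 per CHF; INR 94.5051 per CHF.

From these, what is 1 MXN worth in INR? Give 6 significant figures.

1 MXN ÷ 22.0774 = 0.0452952 CHF
0.0452952 CHF × 94.5051 = 4.28063 INR

MXN/INR = 4.28063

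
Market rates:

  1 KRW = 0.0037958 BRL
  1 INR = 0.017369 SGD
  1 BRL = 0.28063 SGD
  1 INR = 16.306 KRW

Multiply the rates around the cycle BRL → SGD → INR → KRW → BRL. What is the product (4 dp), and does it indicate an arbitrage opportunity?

1.0000 (no arbitrage)

Around BRL → SGD → INR → KRW → BRL: 1 × 0.28063 ÷ 0.017369 × 16.306 × 0.0037958 = 1.000023
Product ≈ 1 (deviation 0.002%, within rounding noise).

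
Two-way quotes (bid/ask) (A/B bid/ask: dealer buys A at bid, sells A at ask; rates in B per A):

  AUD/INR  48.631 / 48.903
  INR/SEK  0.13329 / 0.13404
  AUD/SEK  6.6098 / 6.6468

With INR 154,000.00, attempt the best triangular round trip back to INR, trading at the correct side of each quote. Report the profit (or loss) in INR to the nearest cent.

Net profit: INR 1,288.44

Best loop INR → AUD → SEK → INR:
INR 154,000.00 ÷ 48.903 (buy AUD at ask) = AUD 3,149.09
AUD 3,149.09 × 6.6098 (sell AUD at bid) = SEK 20,814.86
SEK 20,814.86 ÷ 0.13404 (buy INR at ask) = INR 155,288.44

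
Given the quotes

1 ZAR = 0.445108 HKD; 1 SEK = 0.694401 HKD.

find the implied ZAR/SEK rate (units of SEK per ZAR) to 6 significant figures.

1 ZAR × 0.445108 = 0.445108 HKD
0.445108 HKD ÷ 0.694401 = 0.640996 SEK

ZAR/SEK = 0.640996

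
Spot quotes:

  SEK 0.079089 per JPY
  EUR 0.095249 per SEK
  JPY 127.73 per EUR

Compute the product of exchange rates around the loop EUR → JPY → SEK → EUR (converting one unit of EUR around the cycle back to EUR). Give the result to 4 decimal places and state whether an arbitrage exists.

0.9622 (arbitrage exists)

Around EUR → JPY → SEK → EUR: 1 × 127.73 × 0.079089 × 0.095249 = 0.962209
Product < 1; profitable direction is EUR → SEK → JPY → EUR.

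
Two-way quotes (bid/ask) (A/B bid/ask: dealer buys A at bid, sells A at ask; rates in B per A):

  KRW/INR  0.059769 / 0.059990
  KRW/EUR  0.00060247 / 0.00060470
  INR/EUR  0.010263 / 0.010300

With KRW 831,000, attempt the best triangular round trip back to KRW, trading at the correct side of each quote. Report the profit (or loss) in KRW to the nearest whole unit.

Net profit: KRW 11,969

Best loop KRW → INR → EUR → KRW:
KRW 831,000 × 0.059769 (sell KRW at bid) = INR 49,668.04
INR 49,668.04 × 0.010263 (sell INR at bid) = EUR 509.74
EUR 509.74 ÷ 0.00060470 (buy KRW at ask) = KRW 842,969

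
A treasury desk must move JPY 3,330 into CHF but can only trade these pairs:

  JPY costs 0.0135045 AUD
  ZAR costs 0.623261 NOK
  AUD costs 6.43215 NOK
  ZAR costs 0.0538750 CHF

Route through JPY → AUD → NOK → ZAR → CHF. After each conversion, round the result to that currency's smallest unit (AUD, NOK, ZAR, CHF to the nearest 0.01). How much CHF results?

CHF 25.00

JPY 3,330 × 0.0135045 = AUD 44.97
AUD 44.97 × 6.43215 = NOK 289.25
NOK 289.25 ÷ 0.623261 = ZAR 464.09
ZAR 464.09 × 0.0538750 = CHF 25.00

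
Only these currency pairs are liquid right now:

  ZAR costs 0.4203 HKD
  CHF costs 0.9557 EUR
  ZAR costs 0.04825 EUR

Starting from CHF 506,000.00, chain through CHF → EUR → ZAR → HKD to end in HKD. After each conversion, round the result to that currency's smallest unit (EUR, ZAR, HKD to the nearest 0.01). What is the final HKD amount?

HKD 4,212,444.34

CHF 506,000.00 × 0.9557 = EUR 483,584.20
EUR 483,584.20 ÷ 0.04825 = ZAR 10,022,470.47
ZAR 10,022,470.47 × 0.4203 = HKD 4,212,444.34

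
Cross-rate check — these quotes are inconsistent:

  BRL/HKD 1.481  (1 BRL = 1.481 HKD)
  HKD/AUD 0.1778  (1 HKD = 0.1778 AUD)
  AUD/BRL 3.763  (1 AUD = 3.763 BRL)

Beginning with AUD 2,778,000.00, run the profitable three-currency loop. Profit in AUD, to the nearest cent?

Profitable loop is AUD → HKD → BRL → AUD:
AUD 2,778,000.00 ÷ 0.1778 = HKD 15,624,296.96
HKD 15,624,296.96 ÷ 1.481 = BRL 10,549,829.14
BRL 10,549,829.14 ÷ 3.763 = AUD 2,803,568.73
Profit = AUD 2,803,568.73 − AUD 2,778,000.00

Profit: AUD 25,568.73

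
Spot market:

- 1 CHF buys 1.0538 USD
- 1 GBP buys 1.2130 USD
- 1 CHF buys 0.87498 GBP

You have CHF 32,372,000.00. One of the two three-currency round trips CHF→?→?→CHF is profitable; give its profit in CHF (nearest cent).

Profitable loop is CHF → GBP → USD → CHF:
CHF 32,372,000.00 × 0.87498 = GBP 28,324,852.56
GBP 28,324,852.56 × 1.2130 = USD 34,358,046.16
USD 34,358,046.16 ÷ 1.0538 = CHF 32,603,953.46
Profit = CHF 32,603,953.46 − CHF 32,372,000.00

Profit: CHF 231,953.46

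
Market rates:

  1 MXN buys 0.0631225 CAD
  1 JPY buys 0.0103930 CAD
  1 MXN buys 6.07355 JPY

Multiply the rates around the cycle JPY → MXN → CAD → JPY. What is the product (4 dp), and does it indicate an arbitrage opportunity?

Around JPY → MXN → CAD → JPY: 1 ÷ 6.07355 × 0.0631225 ÷ 0.0103930 = 1.000002
Product ≈ 1 (deviation 0.000%, within rounding noise).

1.0000 (no arbitrage)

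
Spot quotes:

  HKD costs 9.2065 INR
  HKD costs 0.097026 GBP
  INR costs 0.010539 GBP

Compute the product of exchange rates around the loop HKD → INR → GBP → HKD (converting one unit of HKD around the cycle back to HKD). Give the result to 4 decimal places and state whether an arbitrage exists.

Around HKD → INR → GBP → HKD: 1 × 9.2065 × 0.010539 ÷ 0.097026 = 1.000013
Product ≈ 1 (deviation 0.001%, within rounding noise).

1.0000 (no arbitrage)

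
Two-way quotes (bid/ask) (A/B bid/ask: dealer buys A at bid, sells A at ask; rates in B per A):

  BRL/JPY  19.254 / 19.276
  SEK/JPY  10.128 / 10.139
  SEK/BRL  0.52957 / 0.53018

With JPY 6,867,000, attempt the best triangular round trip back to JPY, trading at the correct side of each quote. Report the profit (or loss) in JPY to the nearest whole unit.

Best loop JPY → SEK → BRL → JPY:
JPY 6,867,000 ÷ 10.139 (buy SEK at ask) = SEK 677,285.73
SEK 677,285.73 × 0.52957 (sell SEK at bid) = BRL 358,670.20
BRL 358,670.20 × 19.254 (sell BRL at bid) = JPY 6,905,836

Net profit: JPY 38,836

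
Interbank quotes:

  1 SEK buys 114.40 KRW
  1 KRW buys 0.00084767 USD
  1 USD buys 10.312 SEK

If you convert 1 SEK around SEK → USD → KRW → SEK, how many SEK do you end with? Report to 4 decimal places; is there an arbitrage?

Around SEK → USD → KRW → SEK: 1 ÷ 10.312 ÷ 0.00084767 ÷ 114.40 = 1.000010
Product ≈ 1 (deviation 0.001%, within rounding noise).

1.0000 (no arbitrage)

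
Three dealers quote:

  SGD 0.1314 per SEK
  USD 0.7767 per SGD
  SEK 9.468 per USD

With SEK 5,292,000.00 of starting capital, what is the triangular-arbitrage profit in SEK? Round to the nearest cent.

Profitable loop is SEK → USD → SGD → SEK:
SEK 5,292,000.00 ÷ 9.468 = USD 558,935.36
USD 558,935.36 ÷ 0.7767 = SGD 719,628.38
SGD 719,628.38 ÷ 0.1314 = SEK 5,476,623.88
Profit = SEK 5,476,623.88 − SEK 5,292,000.00

Profit: SEK 184,623.88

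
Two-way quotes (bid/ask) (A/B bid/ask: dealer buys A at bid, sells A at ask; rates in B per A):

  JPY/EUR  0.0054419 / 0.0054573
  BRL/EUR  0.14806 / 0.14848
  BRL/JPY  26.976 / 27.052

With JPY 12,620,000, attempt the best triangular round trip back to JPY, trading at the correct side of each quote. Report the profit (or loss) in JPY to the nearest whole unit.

Best loop JPY → BRL → EUR → JPY:
JPY 12,620,000 ÷ 27.052 (buy BRL at ask) = BRL 466,508.95
BRL 466,508.95 × 0.14806 (sell BRL at bid) = EUR 69,071.31
EUR 69,071.31 ÷ 0.0054573 (buy JPY at ask) = JPY 12,656,683

Net profit: JPY 36,683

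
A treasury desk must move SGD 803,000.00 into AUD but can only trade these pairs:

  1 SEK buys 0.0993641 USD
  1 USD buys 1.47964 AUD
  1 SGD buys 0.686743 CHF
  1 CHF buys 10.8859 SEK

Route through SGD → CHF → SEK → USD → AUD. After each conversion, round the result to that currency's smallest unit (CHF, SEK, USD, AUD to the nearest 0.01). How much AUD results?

AUD 882,591.41

SGD 803,000.00 × 0.686743 = CHF 551,454.63
CHF 551,454.63 × 10.8859 = SEK 6,003,079.96
SEK 6,003,079.96 × 0.0993641 = USD 596,490.64
USD 596,490.64 × 1.47964 = AUD 882,591.41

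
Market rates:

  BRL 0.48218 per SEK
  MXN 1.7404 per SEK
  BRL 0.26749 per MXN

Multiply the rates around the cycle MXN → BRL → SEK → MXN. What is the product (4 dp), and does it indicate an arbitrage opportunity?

0.9655 (arbitrage exists)

Around MXN → BRL → SEK → MXN: 1 × 0.26749 ÷ 0.48218 × 1.7404 = 0.965489
Product < 1; profitable direction is MXN → SEK → BRL → MXN.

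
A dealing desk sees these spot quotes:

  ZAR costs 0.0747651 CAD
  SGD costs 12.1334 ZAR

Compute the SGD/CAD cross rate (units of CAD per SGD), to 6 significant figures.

1 SGD × 12.1334 = 12.1334 ZAR
12.1334 ZAR × 0.0747651 = 0.907155 CAD

SGD/CAD = 0.907155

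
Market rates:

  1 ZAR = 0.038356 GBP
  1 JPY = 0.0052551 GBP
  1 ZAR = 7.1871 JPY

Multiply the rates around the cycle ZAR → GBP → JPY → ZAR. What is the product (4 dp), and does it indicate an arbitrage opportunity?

1.0155 (arbitrage exists)

Around ZAR → GBP → JPY → ZAR: 1 × 0.038356 ÷ 0.0052551 ÷ 7.1871 = 1.015544
Product > 1; profitable direction is ZAR → GBP → JPY → ZAR.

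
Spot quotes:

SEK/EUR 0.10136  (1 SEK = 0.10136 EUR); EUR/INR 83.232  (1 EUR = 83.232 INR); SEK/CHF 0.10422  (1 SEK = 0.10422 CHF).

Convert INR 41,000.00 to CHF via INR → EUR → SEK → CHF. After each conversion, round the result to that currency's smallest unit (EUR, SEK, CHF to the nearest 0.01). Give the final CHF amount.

INR 41,000.00 ÷ 83.232 = EUR 492.60
EUR 492.60 ÷ 0.10136 = SEK 4,859.91
SEK 4,859.91 × 0.10422 = CHF 506.50

CHF 506.50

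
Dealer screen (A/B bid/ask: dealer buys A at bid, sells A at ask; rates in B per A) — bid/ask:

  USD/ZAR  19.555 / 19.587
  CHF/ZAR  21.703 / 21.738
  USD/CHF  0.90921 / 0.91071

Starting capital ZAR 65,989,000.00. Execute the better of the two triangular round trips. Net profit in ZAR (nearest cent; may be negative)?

Net profit: ZAR 490,477.57

Best loop ZAR → USD → CHF → ZAR:
ZAR 65,989,000.00 ÷ 19.587 (buy USD at ask) = USD 3,369,020.27
USD 3,369,020.27 × 0.90921 (sell USD at bid) = CHF 3,063,146.92
CHF 3,063,146.92 × 21.703 (sell CHF at bid) = ZAR 66,479,477.57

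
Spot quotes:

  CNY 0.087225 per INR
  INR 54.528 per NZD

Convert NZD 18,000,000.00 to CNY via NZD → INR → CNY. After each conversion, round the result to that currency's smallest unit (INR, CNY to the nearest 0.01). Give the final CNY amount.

CNY 85,611,686.40

NZD 18,000,000.00 × 54.528 = INR 981,504,000.00
INR 981,504,000.00 × 0.087225 = CNY 85,611,686.40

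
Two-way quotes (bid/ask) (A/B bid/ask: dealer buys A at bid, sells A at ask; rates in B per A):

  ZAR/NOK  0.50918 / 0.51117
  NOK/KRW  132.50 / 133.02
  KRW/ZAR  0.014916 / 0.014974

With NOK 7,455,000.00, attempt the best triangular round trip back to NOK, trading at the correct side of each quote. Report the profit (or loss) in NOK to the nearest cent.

Best loop NOK → KRW → ZAR → NOK:
NOK 7,455,000.00 × 132.50 (sell NOK at bid) = KRW 987,787,500
KRW 987,787,500 × 0.014916 (sell KRW at bid) = ZAR 14,733,838.35
ZAR 14,733,838.35 × 0.50918 (sell ZAR at bid) = NOK 7,502,175.81

Net profit: NOK 47,175.81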